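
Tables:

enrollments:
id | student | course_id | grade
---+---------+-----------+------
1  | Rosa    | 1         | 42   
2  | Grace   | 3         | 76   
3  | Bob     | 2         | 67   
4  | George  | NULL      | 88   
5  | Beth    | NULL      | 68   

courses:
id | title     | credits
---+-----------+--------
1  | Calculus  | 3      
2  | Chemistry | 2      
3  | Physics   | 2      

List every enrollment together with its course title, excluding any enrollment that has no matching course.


INNER JOIN keeps only enrollments rows whose course_id matches an id in courses. Walk through each enrollment:
  - enrollment 1 (Rosa): course_id=1 -> matches Calculus
  - enrollment 2 (Grace): course_id=3 -> matches Physics
  - enrollment 3 (Bob): course_id=2 -> matches Chemistry
  - enrollment 4 (George): course_id=NULL, no match -> dropped
  - enrollment 5 (Beth): course_id=NULL, no match -> dropped
So 2 of 5 rows are dropped.

SQL:
SELECT a.student, b.title AS course
FROM enrollments a
INNER JOIN courses b ON a.course_id = b.id

Result:
student | course   
--------+----------
Rosa    | Calculus 
Grace   | Physics  
Bob     | Chemistry


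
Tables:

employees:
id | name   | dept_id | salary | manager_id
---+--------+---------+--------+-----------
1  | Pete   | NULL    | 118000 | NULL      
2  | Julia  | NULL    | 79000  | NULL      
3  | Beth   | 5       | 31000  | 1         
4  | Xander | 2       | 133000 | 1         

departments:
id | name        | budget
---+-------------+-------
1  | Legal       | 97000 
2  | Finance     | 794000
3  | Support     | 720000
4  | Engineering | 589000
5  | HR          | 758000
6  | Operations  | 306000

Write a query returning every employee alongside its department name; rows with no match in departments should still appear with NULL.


LEFT JOIN keeps every row from employees (the left table); where dept_id has no match in departments, the department columns become NULL. Walk through each employee:
  - employee 1 (Pete): dept_id=NULL, no match -> kept with NULL
  - employee 2 (Julia): dept_id=NULL, no match -> kept with NULL
  - employee 3 (Beth): dept_id=5 -> matches HR
  - employee 4 (Xander): dept_id=2 -> matches Finance
All 4 rows appear; 2 have NULL department.

SQL:
SELECT a.name, b.name AS department
FROM employees a
LEFT JOIN departments b ON a.dept_id = b.id

Result:
name   | department
-------+-----------
Pete   | NULL      
Julia  | NULL      
Beth   | HR        
Xander | Finance   


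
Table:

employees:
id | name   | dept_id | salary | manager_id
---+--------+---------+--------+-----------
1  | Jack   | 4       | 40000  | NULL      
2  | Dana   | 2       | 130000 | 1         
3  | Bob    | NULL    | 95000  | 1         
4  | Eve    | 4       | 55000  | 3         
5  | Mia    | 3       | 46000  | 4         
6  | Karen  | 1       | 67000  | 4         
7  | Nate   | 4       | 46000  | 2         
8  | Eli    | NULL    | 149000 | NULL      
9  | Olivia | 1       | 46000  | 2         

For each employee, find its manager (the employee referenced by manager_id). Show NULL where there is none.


This is a self-join: employees is joined to a second copy of itself, matching each row's manager_id to another row's id. Use LEFT JOIN so rows with manager_id=NULL are kept.
  - employee 1 (Jack): manager_id=NULL -> NULL
  - employee 2 (Dana): manager_id=1 -> Jack
  - employee 3 (Bob): manager_id=1 -> Jack
  - employee 4 (Eve): manager_id=3 -> Bob
  - employee 5 (Mia): manager_id=4 -> Eve
  - employee 6 (Karen): manager_id=4 -> Eve
  - employee 7 (Nate): manager_id=2 -> Dana
  - employee 8 (Eli): manager_id=NULL -> NULL
  - employee 9 (Olivia): manager_id=2 -> Dana

SQL:
SELECT a.name AS item, b.name AS manager
FROM employees a
LEFT JOIN employees b ON a.manager_id = b.id

Result:
item   | manager
-------+--------
Jack   | NULL   
Dana   | Jack   
Bob    | Jack   
Eve    | Bob    
Mia    | Eve    
Karen  | Eve    
Nate   | Dana   
Eli    | NULL   
Olivia | Dana   


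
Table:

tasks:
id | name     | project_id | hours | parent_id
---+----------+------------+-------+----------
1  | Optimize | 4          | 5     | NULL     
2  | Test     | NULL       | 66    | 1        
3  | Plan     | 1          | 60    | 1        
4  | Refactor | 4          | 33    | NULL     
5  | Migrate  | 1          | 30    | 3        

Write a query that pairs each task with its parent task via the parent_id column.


This is a self-join: tasks is joined to a second copy of itself, matching each row's parent_id to another row's id. Use LEFT JOIN so rows with parent_id=NULL are kept.
  - task 1 (Optimize): parent_id=NULL -> NULL
  - task 2 (Test): parent_id=1 -> Optimize
  - task 3 (Plan): parent_id=1 -> Optimize
  - task 4 (Refactor): parent_id=NULL -> NULL
  - task 5 (Migrate): parent_id=3 -> Plan

SQL:
SELECT a.name AS item, b.name AS parent
FROM tasks a
LEFT JOIN tasks b ON a.parent_id = b.id

Result:
item     | parent  
---------+---------
Optimize | NULL    
Test     | Optimize
Plan     | Optimize
Refactor | NULL    
Migrate  | Plan    


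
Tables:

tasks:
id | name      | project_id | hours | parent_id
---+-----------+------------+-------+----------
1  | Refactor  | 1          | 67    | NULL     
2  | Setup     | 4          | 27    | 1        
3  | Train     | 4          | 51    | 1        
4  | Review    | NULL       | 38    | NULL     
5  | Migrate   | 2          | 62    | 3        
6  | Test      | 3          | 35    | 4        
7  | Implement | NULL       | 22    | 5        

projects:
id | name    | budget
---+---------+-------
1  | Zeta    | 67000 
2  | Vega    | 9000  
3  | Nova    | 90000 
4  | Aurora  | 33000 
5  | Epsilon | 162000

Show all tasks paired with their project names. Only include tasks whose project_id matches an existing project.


INNER JOIN keeps only tasks rows whose project_id matches an id in projects. Walk through each task:
  - task 1 (Refactor): project_id=1 -> matches Zeta
  - task 2 (Setup): project_id=4 -> matches Aurora
  - task 3 (Train): project_id=4 -> matches Aurora
  - task 4 (Review): project_id=NULL, no match -> dropped
  - task 5 (Migrate): project_id=2 -> matches Vega
  - task 6 (Test): project_id=3 -> matches Nova
  - task 7 (Implement): project_id=NULL, no match -> dropped
So 2 of 7 rows are dropped.

SQL:
SELECT a.name, b.name AS project
FROM tasks a
INNER JOIN projects b ON a.project_id = b.id

Result:
name     | project
---------+--------
Refactor | Zeta   
Setup    | Aurora 
Train    | Aurora 
Migrate  | Vega   
Test     | Nova   


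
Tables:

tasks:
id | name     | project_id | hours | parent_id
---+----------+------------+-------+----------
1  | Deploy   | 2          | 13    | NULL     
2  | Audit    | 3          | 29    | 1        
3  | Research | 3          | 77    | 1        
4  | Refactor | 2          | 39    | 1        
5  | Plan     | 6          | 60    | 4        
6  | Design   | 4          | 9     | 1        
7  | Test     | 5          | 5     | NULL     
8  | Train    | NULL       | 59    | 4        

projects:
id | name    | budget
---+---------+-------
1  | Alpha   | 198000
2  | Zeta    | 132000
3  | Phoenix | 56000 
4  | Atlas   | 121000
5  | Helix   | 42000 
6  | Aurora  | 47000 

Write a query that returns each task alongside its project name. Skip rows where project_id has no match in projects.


INNER JOIN keeps only tasks rows whose project_id matches an id in projects. Walk through each task:
  - task 1 (Deploy): project_id=2 -> matches Zeta
  - task 2 (Audit): project_id=3 -> matches Phoenix
  - task 3 (Research): project_id=3 -> matches Phoenix
  - task 4 (Refactor): project_id=2 -> matches Zeta
  - task 5 (Plan): project_id=6 -> matches Aurora
  - task 6 (Design): project_id=4 -> matches Atlas
  - task 7 (Test): project_id=5 -> matches Helix
  - task 8 (Train): project_id=NULL, no match -> dropped
So 1 of 8 rows is dropped.

SQL:
SELECT a.name, b.name AS project
FROM tasks a
INNER JOIN projects b ON a.project_id = b.id

Result:
name     | project
---------+--------
Deploy   | Zeta   
Audit    | Phoenix
Research | Phoenix
Refactor | Zeta   
Plan     | Aurora 
Design   | Atlas  
Test     | Helix  


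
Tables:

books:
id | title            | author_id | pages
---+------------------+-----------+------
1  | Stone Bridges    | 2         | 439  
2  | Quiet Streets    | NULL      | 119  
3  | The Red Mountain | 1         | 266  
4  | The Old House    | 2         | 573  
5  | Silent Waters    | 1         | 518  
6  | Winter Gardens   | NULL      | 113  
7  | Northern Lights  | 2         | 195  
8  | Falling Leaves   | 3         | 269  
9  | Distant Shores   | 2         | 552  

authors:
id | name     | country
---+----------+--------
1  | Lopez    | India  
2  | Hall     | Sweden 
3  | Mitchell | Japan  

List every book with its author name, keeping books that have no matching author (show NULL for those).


LEFT JOIN keeps every row from books (the left table); where author_id has no match in authors, the author columns become NULL. Walk through each book:
  - book 1 (Stone Bridges): author_id=2 -> matches Hall
  - book 2 (Quiet Streets): author_id=NULL, no match -> kept with NULL
  - book 3 (The Red Mountain): author_id=1 -> matches Lopez
  - book 4 (The Old House): author_id=2 -> matches Hall
  - book 5 (Silent Waters): author_id=1 -> matches Lopez
  - book 6 (Winter Gardens): author_id=NULL, no match -> kept with NULL
  - book 7 (Northern Lights): author_id=2 -> matches Hall
  - book 8 (Falling Leaves): author_id=3 -> matches Mitchell
  - book 9 (Distant Shores): author_id=2 -> matches Hall
All 9 rows appear; 2 have NULL author.

SQL:
SELECT a.title, b.name AS author
FROM books a
LEFT JOIN authors b ON a.author_id = b.id

Result:
title            | author  
-----------------+---------
Stone Bridges    | Hall    
Quiet Streets    | NULL    
The Red Mountain | Lopez   
The Old House    | Hall    
Silent Waters    | Lopez   
Winter Gardens   | NULL    
Northern Lights  | Hall    
Falling Leaves   | Mitchell
Distant Shores   | Hall    


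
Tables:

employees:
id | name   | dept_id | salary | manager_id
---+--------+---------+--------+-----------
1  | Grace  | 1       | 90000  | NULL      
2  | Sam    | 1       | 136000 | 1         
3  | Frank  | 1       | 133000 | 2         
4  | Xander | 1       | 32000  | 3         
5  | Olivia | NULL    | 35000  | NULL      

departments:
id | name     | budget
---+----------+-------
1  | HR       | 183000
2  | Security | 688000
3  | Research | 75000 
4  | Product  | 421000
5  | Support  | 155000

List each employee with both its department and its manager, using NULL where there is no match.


Two LEFT JOINs from the same base table employees: one to departments via dept_id, one to employees itself via manager_id. Both are LEFT so every employee is preserved.
Match against departments:
  - employee 1 (Grace): dept_id=1 -> matches HR
  - employee 2 (Sam): dept_id=1 -> matches HR
  - employee 3 (Frank): dept_id=1 -> matches HR
  - employee 4 (Xander): dept_id=1 -> matches HR
  - employee 5 (Olivia): dept_id=NULL, no match -> kept with NULL
Match against employees (self):
  - employee 1 (Grace): manager_id=NULL -> NULL
  - employee 2 (Sam): manager_id=1 -> Grace
  - employee 3 (Frank): manager_id=2 -> Sam
  - employee 4 (Xander): manager_id=3 -> Frank
  - employee 5 (Olivia): manager_id=NULL -> NULL

SQL:
SELECT a.name, b.name AS department, c.name AS manager
FROM employees a
LEFT JOIN departments b ON a.dept_id = b.id
LEFT JOIN employees c ON a.manager_id = c.id

Result:
name   | department | manager
-------+------------+--------
Grace  | HR         | NULL   
Sam    | HR         | Grace  
Frank  | HR         | Sam    
Xander | HR         | Frank  
Olivia | NULL       | NULL   


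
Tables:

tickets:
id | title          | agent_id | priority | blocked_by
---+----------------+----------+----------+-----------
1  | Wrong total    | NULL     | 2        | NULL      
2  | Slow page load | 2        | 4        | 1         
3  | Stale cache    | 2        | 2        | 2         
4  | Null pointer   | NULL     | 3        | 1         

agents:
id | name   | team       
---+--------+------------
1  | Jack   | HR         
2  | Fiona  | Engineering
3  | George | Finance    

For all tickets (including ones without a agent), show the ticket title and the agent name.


LEFT JOIN keeps every row from tickets (the left table); where agent_id has no match in agents, the agent columns become NULL. Walk through each ticket:
  - ticket 1 (Wrong total): agent_id=NULL, no match -> kept with NULL
  - ticket 2 (Slow page load): agent_id=2 -> matches Fiona
  - ticket 3 (Stale cache): agent_id=2 -> matches Fiona
  - ticket 4 (Null pointer): agent_id=NULL, no match -> kept with NULL
All 4 rows appear; 2 have NULL agent.

SQL:
SELECT a.title, b.name AS agent
FROM tickets a
LEFT JOIN agents b ON a.agent_id = b.id

Result:
title          | agent
---------------+------
Wrong total    | NULL 
Slow page load | Fiona
Stale cache    | Fiona
Null pointer   | NULL 


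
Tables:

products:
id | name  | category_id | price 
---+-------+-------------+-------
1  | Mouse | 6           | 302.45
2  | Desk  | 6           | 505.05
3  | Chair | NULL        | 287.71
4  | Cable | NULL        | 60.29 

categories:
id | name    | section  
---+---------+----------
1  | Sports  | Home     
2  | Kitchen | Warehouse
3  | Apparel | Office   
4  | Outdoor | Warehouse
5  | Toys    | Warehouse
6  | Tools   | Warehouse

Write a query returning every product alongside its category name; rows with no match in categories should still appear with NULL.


LEFT JOIN keeps every row from products (the left table); where category_id has no match in categories, the category columns become NULL. Walk through each product:
  - product 1 (Mouse): category_id=6 -> matches Tools
  - product 2 (Desk): category_id=6 -> matches Tools
  - product 3 (Chair): category_id=NULL, no match -> kept with NULL
  - product 4 (Cable): category_id=NULL, no match -> kept with NULL
All 4 rows appear; 2 have NULL category.

SQL:
SELECT a.name, b.name AS category
FROM products a
LEFT JOIN categories b ON a.category_id = b.id

Result:
name  | category
------+---------
Mouse | Tools   
Desk  | Tools   
Chair | NULL    
Cable | NULL    


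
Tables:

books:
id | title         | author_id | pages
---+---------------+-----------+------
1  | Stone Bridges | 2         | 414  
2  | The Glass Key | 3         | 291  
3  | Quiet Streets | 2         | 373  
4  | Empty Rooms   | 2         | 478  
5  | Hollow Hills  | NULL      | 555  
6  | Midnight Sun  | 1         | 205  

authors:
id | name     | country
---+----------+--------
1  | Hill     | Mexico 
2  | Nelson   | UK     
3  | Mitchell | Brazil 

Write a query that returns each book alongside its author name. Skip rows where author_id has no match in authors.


INNER JOIN keeps only books rows whose author_id matches an id in authors. Walk through each book:
  - book 1 (Stone Bridges): author_id=2 -> matches Nelson
  - book 2 (The Glass Key): author_id=3 -> matches Mitchell
  - book 3 (Quiet Streets): author_id=2 -> matches Nelson
  - book 4 (Empty Rooms): author_id=2 -> matches Nelson
  - book 5 (Hollow Hills): author_id=NULL, no match -> dropped
  - book 6 (Midnight Sun): author_id=1 -> matches Hill
So 1 of 6 rows is dropped.

SQL:
SELECT a.title, b.name AS author
FROM books a
INNER JOIN authors b ON a.author_id = b.id

Result:
title         | author  
--------------+---------
Stone Bridges | Nelson  
The Glass Key | Mitchell
Quiet Streets | Nelson  
Empty Rooms   | Nelson  
Midnight Sun  | Hill    


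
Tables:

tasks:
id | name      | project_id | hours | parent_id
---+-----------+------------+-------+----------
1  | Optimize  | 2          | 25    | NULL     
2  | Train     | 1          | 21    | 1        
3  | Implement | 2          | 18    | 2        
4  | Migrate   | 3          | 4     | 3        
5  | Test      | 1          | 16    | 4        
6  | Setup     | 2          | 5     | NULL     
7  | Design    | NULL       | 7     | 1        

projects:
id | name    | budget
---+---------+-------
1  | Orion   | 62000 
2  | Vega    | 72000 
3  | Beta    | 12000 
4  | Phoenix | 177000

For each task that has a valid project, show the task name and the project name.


INNER JOIN keeps only tasks rows whose project_id matches an id in projects. Walk through each task:
  - task 1 (Optimize): project_id=2 -> matches Vega
  - task 2 (Train): project_id=1 -> matches Orion
  - task 3 (Implement): project_id=2 -> matches Vega
  - task 4 (Migrate): project_id=3 -> matches Beta
  - task 5 (Test): project_id=1 -> matches Orion
  - task 6 (Setup): project_id=2 -> matches Vega
  - task 7 (Design): project_id=NULL, no match -> dropped
So 1 of 7 rows is dropped.

SQL:
SELECT a.name, b.name AS project
FROM tasks a
INNER JOIN projects b ON a.project_id = b.id

Result:
name      | project
----------+--------
Optimize  | Vega   
Train     | Orion  
Implement | Vega   
Migrate   | Beta   
Test      | Orion  
Setup     | Vega   


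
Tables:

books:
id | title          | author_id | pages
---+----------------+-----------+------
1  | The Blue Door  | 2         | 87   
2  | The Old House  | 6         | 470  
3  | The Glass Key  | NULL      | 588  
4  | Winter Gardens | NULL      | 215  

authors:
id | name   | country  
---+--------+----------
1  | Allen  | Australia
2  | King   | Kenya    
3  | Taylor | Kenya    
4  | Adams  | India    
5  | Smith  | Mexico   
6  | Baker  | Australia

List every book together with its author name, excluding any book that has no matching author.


INNER JOIN keeps only books rows whose author_id matches an id in authors. Walk through each book:
  - book 1 (The Blue Door): author_id=2 -> matches King
  - book 2 (The Old House): author_id=6 -> matches Baker
  - book 3 (The Glass Key): author_id=NULL, no match -> dropped
  - book 4 (Winter Gardens): author_id=NULL, no match -> dropped
So 2 of 4 rows are dropped.

SQL:
SELECT a.title, b.name AS author
FROM books a
INNER JOIN authors b ON a.author_id = b.id

Result:
title         | author
--------------+-------
The Blue Door | King  
The Old House | Baker 


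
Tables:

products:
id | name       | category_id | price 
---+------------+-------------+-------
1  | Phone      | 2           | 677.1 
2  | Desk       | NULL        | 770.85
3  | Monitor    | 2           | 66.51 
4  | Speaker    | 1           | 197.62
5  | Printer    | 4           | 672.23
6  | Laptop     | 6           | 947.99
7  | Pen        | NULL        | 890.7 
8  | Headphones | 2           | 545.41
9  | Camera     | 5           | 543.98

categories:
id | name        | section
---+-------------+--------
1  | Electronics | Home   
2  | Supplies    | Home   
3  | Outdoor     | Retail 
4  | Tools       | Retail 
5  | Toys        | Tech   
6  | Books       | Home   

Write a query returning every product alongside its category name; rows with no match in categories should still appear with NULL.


LEFT JOIN keeps every row from products (the left table); where category_id has no match in categories, the category columns become NULL. Walk through each product:
  - product 1 (Phone): category_id=2 -> matches Supplies
  - product 2 (Desk): category_id=NULL, no match -> kept with NULL
  - product 3 (Monitor): category_id=2 -> matches Supplies
  - product 4 (Speaker): category_id=1 -> matches Electronics
  - product 5 (Printer): category_id=4 -> matches Tools
  - product 6 (Laptop): category_id=6 -> matches Books
  - product 7 (Pen): category_id=NULL, no match -> kept with NULL
  - product 8 (Headphones): category_id=2 -> matches Supplies
  - product 9 (Camera): category_id=5 -> matches Toys
All 9 rows appear; 2 have NULL category.

SQL:
SELECT a.name, b.name AS category
FROM products a
LEFT JOIN categories b ON a.category_id = b.id

Result:
name       | category   
-----------+------------
Phone      | Supplies   
Desk       | NULL       
Monitor    | Supplies   
Speaker    | Electronics
Printer    | Tools      
Laptop     | Books      
Pen        | NULL       
Headphones | Supplies   
Camera     | Toys       


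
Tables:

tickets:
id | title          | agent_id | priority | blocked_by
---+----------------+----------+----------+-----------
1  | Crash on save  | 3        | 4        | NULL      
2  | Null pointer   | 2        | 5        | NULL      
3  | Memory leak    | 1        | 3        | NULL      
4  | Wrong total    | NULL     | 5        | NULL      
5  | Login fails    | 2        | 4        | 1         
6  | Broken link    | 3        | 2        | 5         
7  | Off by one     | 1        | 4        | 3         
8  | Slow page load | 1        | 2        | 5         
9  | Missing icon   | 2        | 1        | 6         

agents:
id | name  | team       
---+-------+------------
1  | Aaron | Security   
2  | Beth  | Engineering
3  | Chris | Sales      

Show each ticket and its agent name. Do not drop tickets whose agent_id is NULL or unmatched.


LEFT JOIN keeps every row from tickets (the left table); where agent_id has no match in agents, the agent columns become NULL. Walk through each ticket:
  - ticket 1 (Crash on save): agent_id=3 -> matches Chris
  - ticket 2 (Null pointer): agent_id=2 -> matches Beth
  - ticket 3 (Memory leak): agent_id=1 -> matches Aaron
  - ticket 4 (Wrong total): agent_id=NULL, no match -> kept with NULL
  - ticket 5 (Login fails): agent_id=2 -> matches Beth
  - ticket 6 (Broken link): agent_id=3 -> matches Chris
  - ticket 7 (Off by one): agent_id=1 -> matches Aaron
  - ticket 8 (Slow page load): agent_id=1 -> matches Aaron
  - ticket 9 (Missing icon): agent_id=2 -> matches Beth
All 9 rows appear; 1 has NULL agent.

SQL:
SELECT a.title, b.name AS agent
FROM tickets a
LEFT JOIN agents b ON a.agent_id = b.id

Result:
title          | agent
---------------+------
Crash on save  | Chris
Null pointer   | Beth 
Memory leak    | Aaron
Wrong total    | NULL 
Login fails    | Beth 
Broken link    | Chris
Off by one     | Aaron
Slow page load | Aaron
Missing icon   | Beth 


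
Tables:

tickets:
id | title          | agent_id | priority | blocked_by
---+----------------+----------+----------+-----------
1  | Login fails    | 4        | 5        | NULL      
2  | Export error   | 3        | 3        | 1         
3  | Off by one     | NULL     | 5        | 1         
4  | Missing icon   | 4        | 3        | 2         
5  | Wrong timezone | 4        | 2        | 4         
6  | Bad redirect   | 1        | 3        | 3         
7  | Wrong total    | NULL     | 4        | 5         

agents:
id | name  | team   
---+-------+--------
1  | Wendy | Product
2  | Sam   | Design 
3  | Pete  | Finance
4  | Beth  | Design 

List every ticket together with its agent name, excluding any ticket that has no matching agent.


INNER JOIN keeps only tickets rows whose agent_id matches an id in agents. Walk through each ticket:
  - ticket 1 (Login fails): agent_id=4 -> matches Beth
  - ticket 2 (Export error): agent_id=3 -> matches Pete
  - ticket 3 (Off by one): agent_id=NULL, no match -> dropped
  - ticket 4 (Missing icon): agent_id=4 -> matches Beth
  - ticket 5 (Wrong timezone): agent_id=4 -> matches Beth
  - ticket 6 (Bad redirect): agent_id=1 -> matches Wendy
  - ticket 7 (Wrong total): agent_id=NULL, no match -> dropped
So 2 of 7 rows are dropped.

SQL:
SELECT a.title, b.name AS agent
FROM tickets a
INNER JOIN agents b ON a.agent_id = b.id

Result:
title          | agent
---------------+------
Login fails    | Beth 
Export error   | Pete 
Missing icon   | Beth 
Wrong timezone | Beth 
Bad redirect   | Wendy


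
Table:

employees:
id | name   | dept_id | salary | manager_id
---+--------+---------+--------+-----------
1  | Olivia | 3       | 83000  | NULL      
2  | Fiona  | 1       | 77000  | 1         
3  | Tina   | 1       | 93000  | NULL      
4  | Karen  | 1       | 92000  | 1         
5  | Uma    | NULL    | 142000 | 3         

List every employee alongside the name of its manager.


This is a self-join: employees is joined to a second copy of itself, matching each row's manager_id to another row's id. Use LEFT JOIN so rows with manager_id=NULL are kept.
  - employee 1 (Olivia): manager_id=NULL -> NULL
  - employee 2 (Fiona): manager_id=1 -> Olivia
  - employee 3 (Tina): manager_id=NULL -> NULL
  - employee 4 (Karen): manager_id=1 -> Olivia
  - employee 5 (Uma): manager_id=3 -> Tina

SQL:
SELECT a.name AS item, b.name AS manager
FROM employees a
LEFT JOIN employees b ON a.manager_id = b.id

Result:
item   | manager
-------+--------
Olivia | NULL   
Fiona  | Olivia 
Tina   | NULL   
Karen  | Olivia 
Uma    | Tina   


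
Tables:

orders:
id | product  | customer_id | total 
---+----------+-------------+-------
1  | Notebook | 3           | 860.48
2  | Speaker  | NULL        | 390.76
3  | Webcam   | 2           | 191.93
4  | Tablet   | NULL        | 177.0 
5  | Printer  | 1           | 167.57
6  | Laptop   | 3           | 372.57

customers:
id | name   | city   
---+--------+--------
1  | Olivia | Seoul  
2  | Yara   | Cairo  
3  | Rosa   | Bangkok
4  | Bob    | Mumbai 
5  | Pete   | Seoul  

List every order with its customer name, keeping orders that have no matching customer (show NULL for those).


LEFT JOIN keeps every row from orders (the left table); where customer_id has no match in customers, the customer columns become NULL. Walk through each order:
  - order 1 (Notebook): customer_id=3 -> matches Rosa
  - order 2 (Speaker): customer_id=NULL, no match -> kept with NULL
  - order 3 (Webcam): customer_id=2 -> matches Yara
  - order 4 (Tablet): customer_id=NULL, no match -> kept with NULL
  - order 5 (Printer): customer_id=1 -> matches Olivia
  - order 6 (Laptop): customer_id=3 -> matches Rosa
All 6 rows appear; 2 have NULL customer.

SQL:
SELECT a.product, b.name AS customer
FROM orders a
LEFT JOIN customers b ON a.customer_id = b.id

Result:
product  | customer
---------+---------
Notebook | Rosa    
Speaker  | NULL    
Webcam   | Yara    
Tablet   | NULL    
Printer  | Olivia  
Laptop   | Rosa    


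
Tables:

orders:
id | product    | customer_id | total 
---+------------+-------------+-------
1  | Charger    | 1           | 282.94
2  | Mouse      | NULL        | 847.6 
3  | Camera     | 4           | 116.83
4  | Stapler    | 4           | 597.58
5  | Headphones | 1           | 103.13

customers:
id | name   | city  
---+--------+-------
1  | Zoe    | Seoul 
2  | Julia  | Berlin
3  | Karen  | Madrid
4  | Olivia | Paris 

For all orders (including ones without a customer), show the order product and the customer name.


LEFT JOIN keeps every row from orders (the left table); where customer_id has no match in customers, the customer columns become NULL. Walk through each order:
  - order 1 (Charger): customer_id=1 -> matches Zoe
  - order 2 (Mouse): customer_id=NULL, no match -> kept with NULL
  - order 3 (Camera): customer_id=4 -> matches Olivia
  - order 4 (Stapler): customer_id=4 -> matches Olivia
  - order 5 (Headphones): customer_id=1 -> matches Zoe
All 5 rows appear; 1 has NULL customer.

SQL:
SELECT a.product, b.name AS customer
FROM orders a
LEFT JOIN customers b ON a.customer_id = b.id

Result:
product    | customer
-----------+---------
Charger    | Zoe     
Mouse      | NULL    
Camera     | Olivia  
Stapler    | Olivia  
Headphones | Zoe     


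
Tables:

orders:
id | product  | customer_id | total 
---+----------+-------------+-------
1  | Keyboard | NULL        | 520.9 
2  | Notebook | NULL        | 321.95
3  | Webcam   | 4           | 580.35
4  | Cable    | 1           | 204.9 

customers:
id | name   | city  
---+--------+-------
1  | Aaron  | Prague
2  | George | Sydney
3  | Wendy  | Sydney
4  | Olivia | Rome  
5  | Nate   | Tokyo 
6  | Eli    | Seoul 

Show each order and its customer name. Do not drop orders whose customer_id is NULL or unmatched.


LEFT JOIN keeps every row from orders (the left table); where customer_id has no match in customers, the customer columns become NULL. Walk through each order:
  - order 1 (Keyboard): customer_id=NULL, no match -> kept with NULL
  - order 2 (Notebook): customer_id=NULL, no match -> kept with NULL
  - order 3 (Webcam): customer_id=4 -> matches Olivia
  - order 4 (Cable): customer_id=1 -> matches Aaron
All 4 rows appear; 2 have NULL customer.

SQL:
SELECT a.product, b.name AS customer
FROM orders a
LEFT JOIN customers b ON a.customer_id = b.id

Result:
product  | customer
---------+---------
Keyboard | NULL    
Notebook | NULL    
Webcam   | Olivia  
Cable    | Aaron   


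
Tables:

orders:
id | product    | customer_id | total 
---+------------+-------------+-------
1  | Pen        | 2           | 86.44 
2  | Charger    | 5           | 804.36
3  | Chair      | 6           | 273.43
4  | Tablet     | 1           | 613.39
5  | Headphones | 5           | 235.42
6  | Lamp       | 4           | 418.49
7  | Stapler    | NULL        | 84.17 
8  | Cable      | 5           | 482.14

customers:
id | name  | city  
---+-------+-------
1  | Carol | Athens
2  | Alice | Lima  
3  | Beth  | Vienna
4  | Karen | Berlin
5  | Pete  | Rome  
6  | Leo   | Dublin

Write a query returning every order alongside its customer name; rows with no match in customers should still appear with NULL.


LEFT JOIN keeps every row from orders (the left table); where customer_id has no match in customers, the customer columns become NULL. Walk through each order:
  - order 1 (Pen): customer_id=2 -> matches Alice
  - order 2 (Charger): customer_id=5 -> matches Pete
  - order 3 (Chair): customer_id=6 -> matches Leo
  - order 4 (Tablet): customer_id=1 -> matches Carol
  - order 5 (Headphones): customer_id=5 -> matches Pete
  - order 6 (Lamp): customer_id=4 -> matches Karen
  - order 7 (Stapler): customer_id=NULL, no match -> kept with NULL
  - order 8 (Cable): customer_id=5 -> matches Pete
All 8 rows appear; 1 has NULL customer.

SQL:
SELECT a.product, b.name AS customer
FROM orders a
LEFT JOIN customers b ON a.customer_id = b.id

Result:
product    | customer
-----------+---------
Pen        | Alice   
Charger    | Pete    
Chair      | Leo     
Tablet     | Carol   
Headphones | Pete    
Lamp       | Karen   
Stapler    | NULL    
Cable      | Pete    


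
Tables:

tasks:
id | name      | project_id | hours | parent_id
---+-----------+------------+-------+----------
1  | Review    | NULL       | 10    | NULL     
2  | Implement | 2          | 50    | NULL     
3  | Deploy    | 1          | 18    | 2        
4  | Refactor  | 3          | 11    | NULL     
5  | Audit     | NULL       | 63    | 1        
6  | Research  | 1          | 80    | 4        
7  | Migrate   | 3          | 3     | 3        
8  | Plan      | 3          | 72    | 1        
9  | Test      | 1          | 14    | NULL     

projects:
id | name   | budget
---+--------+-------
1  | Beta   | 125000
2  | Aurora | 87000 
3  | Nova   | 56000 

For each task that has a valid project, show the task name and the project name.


INNER JOIN keeps only tasks rows whose project_id matches an id in projects. Walk through each task:
  - task 1 (Review): project_id=NULL, no match -> dropped
  - task 2 (Implement): project_id=2 -> matches Aurora
  - task 3 (Deploy): project_id=1 -> matches Beta
  - task 4 (Refactor): project_id=3 -> matches Nova
  - task 5 (Audit): project_id=NULL, no match -> dropped
  - task 6 (Research): project_id=1 -> matches Beta
  - task 7 (Migrate): project_id=3 -> matches Nova
  - task 8 (Plan): project_id=3 -> matches Nova
  - task 9 (Test): project_id=1 -> matches Beta
So 2 of 9 rows are dropped.

SQL:
SELECT a.name, b.name AS project
FROM tasks a
INNER JOIN projects b ON a.project_id = b.id

Result:
name      | project
----------+--------
Implement | Aurora 
Deploy    | Beta   
Refactor  | Nova   
Research  | Beta   
Migrate   | Nova   
Plan      | Nova   
Test      | Beta   


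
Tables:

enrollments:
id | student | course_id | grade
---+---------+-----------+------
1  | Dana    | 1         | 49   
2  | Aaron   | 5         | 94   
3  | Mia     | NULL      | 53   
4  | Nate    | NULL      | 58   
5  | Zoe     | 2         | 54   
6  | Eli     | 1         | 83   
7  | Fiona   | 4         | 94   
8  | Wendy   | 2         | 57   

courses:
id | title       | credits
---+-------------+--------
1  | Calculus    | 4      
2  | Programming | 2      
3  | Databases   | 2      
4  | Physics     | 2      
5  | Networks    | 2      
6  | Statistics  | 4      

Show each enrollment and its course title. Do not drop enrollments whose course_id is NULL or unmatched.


LEFT JOIN keeps every row from enrollments (the left table); where course_id has no match in courses, the course columns become NULL. Walk through each enrollment:
  - enrollment 1 (Dana): course_id=1 -> matches Calculus
  - enrollment 2 (Aaron): course_id=5 -> matches Networks
  - enrollment 3 (Mia): course_id=NULL, no match -> kept with NULL
  - enrollment 4 (Nate): course_id=NULL, no match -> kept with NULL
  - enrollment 5 (Zoe): course_id=2 -> matches Programming
  - enrollment 6 (Eli): course_id=1 -> matches Calculus
  - enrollment 7 (Fiona): course_id=4 -> matches Physics
  - enrollment 8 (Wendy): course_id=2 -> matches Programming
All 8 rows appear; 2 have NULL course.

SQL:
SELECT a.student, b.title AS course
FROM enrollments a
LEFT JOIN courses b ON a.course_id = b.id

Result:
student | course     
--------+------------
Dana    | Calculus   
Aaron   | Networks   
Mia     | NULL       
Nate    | NULL       
Zoe     | Programming
Eli     | Calculus   
Fiona   | Physics    
Wendy   | Programming


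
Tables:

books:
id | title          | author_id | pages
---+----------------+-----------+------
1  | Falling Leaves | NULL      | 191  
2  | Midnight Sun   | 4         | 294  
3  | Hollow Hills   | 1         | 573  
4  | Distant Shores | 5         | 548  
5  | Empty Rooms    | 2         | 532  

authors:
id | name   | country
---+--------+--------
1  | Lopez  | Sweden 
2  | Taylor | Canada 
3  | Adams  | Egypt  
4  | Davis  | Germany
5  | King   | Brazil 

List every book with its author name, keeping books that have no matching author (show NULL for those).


LEFT JOIN keeps every row from books (the left table); where author_id has no match in authors, the author columns become NULL. Walk through each book:
  - book 1 (Falling Leaves): author_id=NULL, no match -> kept with NULL
  - book 2 (Midnight Sun): author_id=4 -> matches Davis
  - book 3 (Hollow Hills): author_id=1 -> matches Lopez
  - book 4 (Distant Shores): author_id=5 -> matches King
  - book 5 (Empty Rooms): author_id=2 -> matches Taylor
All 5 rows appear; 1 has NULL author.

SQL:
SELECT a.title, b.name AS author
FROM books a
LEFT JOIN authors b ON a.author_id = b.id

Result:
title          | author
---------------+-------
Falling Leaves | NULL  
Midnight Sun   | Davis 
Hollow Hills   | Lopez 
Distant Shores | King  
Empty Rooms    | Taylor


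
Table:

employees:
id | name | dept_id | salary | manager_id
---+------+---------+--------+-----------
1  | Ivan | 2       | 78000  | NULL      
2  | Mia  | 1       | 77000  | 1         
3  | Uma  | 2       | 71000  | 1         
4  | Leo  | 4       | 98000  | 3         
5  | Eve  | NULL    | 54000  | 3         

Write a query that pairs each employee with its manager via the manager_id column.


This is a self-join: employees is joined to a second copy of itself, matching each row's manager_id to another row's id. Use LEFT JOIN so rows with manager_id=NULL are kept.
  - employee 1 (Ivan): manager_id=NULL -> NULL
  - employee 2 (Mia): manager_id=1 -> Ivan
  - employee 3 (Uma): manager_id=1 -> Ivan
  - employee 4 (Leo): manager_id=3 -> Uma
  - employee 5 (Eve): manager_id=3 -> Uma

SQL:
SELECT a.name AS item, b.name AS manager
FROM employees a
LEFT JOIN employees b ON a.manager_id = b.id

Result:
item | manager
-----+--------
Ivan | NULL   
Mia  | Ivan   
Uma  | Ivan   
Leo  | Uma    
Eve  | Uma    


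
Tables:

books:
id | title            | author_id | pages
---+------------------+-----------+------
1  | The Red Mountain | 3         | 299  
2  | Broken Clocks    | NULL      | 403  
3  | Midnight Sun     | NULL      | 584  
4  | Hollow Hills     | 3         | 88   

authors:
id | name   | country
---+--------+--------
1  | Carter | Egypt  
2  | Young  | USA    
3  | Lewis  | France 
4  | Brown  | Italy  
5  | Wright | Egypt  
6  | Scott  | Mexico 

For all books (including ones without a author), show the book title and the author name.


LEFT JOIN keeps every row from books (the left table); where author_id has no match in authors, the author columns become NULL. Walk through each book:
  - book 1 (The Red Mountain): author_id=3 -> matches Lewis
  - book 2 (Broken Clocks): author_id=NULL, no match -> kept with NULL
  - book 3 (Midnight Sun): author_id=NULL, no match -> kept with NULL
  - book 4 (Hollow Hills): author_id=3 -> matches Lewis
All 4 rows appear; 2 have NULL author.

SQL:
SELECT a.title, b.name AS author
FROM books a
LEFT JOIN authors b ON a.author_id = b.id

Result:
title            | author
-----------------+-------
The Red Mountain | Lewis 
Broken Clocks    | NULL  
Midnight Sun     | NULL  
Hollow Hills     | Lewis 


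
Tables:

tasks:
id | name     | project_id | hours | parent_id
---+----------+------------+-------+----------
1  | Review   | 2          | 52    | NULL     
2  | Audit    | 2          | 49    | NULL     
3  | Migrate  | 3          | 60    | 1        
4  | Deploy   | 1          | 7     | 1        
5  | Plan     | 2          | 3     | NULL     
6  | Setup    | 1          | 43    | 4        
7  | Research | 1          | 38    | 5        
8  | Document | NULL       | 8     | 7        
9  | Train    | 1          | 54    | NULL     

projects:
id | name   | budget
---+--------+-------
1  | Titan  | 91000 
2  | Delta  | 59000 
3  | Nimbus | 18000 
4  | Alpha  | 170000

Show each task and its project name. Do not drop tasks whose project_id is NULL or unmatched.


LEFT JOIN keeps every row from tasks (the left table); where project_id has no match in projects, the project columns become NULL. Walk through each task:
  - task 1 (Review): project_id=2 -> matches Delta
  - task 2 (Audit): project_id=2 -> matches Delta
  - task 3 (Migrate): project_id=3 -> matches Nimbus
  - task 4 (Deploy): project_id=1 -> matches Titan
  - task 5 (Plan): project_id=2 -> matches Delta
  - task 6 (Setup): project_id=1 -> matches Titan
  - task 7 (Research): project_id=1 -> matches Titan
  - task 8 (Document): project_id=NULL, no match -> kept with NULL
  - task 9 (Train): project_id=1 -> matches Titan
All 9 rows appear; 1 has NULL project.

SQL:
SELECT a.name, b.name AS project
FROM tasks a
LEFT JOIN projects b ON a.project_id = b.id

Result:
name     | project
---------+--------
Review   | Delta  
Audit    | Delta  
Migrate  | Nimbus 
Deploy   | Titan  
Plan     | Delta  
Setup    | Titan  
Research | Titan  
Document | NULL   
Train    | Titan  


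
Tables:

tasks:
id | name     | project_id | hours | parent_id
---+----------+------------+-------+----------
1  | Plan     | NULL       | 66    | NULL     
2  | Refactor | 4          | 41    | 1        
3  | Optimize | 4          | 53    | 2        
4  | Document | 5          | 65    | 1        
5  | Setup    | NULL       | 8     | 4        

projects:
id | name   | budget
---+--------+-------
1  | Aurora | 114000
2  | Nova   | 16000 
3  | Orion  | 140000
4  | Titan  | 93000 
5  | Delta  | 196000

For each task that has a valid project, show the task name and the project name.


INNER JOIN keeps only tasks rows whose project_id matches an id in projects. Walk through each task:
  - task 1 (Plan): project_id=NULL, no match -> dropped
  - task 2 (Refactor): project_id=4 -> matches Titan
  - task 3 (Optimize): project_id=4 -> matches Titan
  - task 4 (Document): project_id=5 -> matches Delta
  - task 5 (Setup): project_id=NULL, no match -> dropped
So 2 of 5 rows are dropped.

SQL:
SELECT a.name, b.name AS project
FROM tasks a
INNER JOIN projects b ON a.project_id = b.id

Result:
name     | project
---------+--------
Refactor | Titan  
Optimize | Titan  
Document | Delta  


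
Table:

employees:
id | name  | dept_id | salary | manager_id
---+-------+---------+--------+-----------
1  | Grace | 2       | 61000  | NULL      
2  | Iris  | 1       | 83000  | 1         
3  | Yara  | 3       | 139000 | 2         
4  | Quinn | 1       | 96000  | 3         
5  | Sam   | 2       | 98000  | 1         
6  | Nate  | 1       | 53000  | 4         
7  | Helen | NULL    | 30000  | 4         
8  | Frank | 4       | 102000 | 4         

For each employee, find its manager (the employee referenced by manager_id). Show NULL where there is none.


This is a self-join: employees is joined to a second copy of itself, matching each row's manager_id to another row's id. Use LEFT JOIN so rows with manager_id=NULL are kept.
  - employee 1 (Grace): manager_id=NULL -> NULL
  - employee 2 (Iris): manager_id=1 -> Grace
  - employee 3 (Yara): manager_id=2 -> Iris
  - employee 4 (Quinn): manager_id=3 -> Yara
  - employee 5 (Sam): manager_id=1 -> Grace
  - employee 6 (Nate): manager_id=4 -> Quinn
  - employee 7 (Helen): manager_id=4 -> Quinn
  - employee 8 (Frank): manager_id=4 -> Quinn

SQL:
SELECT a.name AS item, b.name AS manager
FROM employees a
LEFT JOIN employees b ON a.manager_id = b.id

Result:
item  | manager
------+--------
Grace | NULL   
Iris  | Grace  
Yara  | Iris   
Quinn | Yara   
Sam   | Grace  
Nate  | Quinn  
Helen | Quinn  
Frank | Quinn  
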